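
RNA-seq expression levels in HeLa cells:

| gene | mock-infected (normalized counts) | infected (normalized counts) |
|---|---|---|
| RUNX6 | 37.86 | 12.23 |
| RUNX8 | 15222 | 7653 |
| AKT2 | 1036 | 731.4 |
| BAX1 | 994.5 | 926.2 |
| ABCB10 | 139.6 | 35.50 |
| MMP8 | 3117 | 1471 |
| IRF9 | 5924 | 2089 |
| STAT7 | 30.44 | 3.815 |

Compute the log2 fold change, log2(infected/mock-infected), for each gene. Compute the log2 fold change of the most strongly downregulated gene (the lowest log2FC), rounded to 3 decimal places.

-2.996

log2(12.23/37.86) = -1.630  (RUNX6)
log2(7653/15222) = -0.992  (RUNX8)
log2(731.4/1036) = -0.502  (AKT2)
log2(926.2/994.5) = -0.103  (BAX1)
log2(35.50/139.6) = -1.975  (ABCB10)
log2(1471/3117) = -1.083  (MMP8)
log2(2089/5924) = -1.504  (IRF9)
log2(3.815/30.44) = -2.996  (STAT7)
STAT7 is most strongly downregulated.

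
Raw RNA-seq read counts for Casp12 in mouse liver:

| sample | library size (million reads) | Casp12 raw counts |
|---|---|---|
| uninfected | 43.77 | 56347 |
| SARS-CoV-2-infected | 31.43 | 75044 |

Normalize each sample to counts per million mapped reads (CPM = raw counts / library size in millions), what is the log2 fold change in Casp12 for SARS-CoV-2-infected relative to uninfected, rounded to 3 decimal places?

CPM(uninfected) = 56347 / 43.77 = 1287.3429
CPM(SARS-CoV-2-infected) = 75044 / 31.43 = 2387.6551
Fold change = 2387.6551 / 1287.3429 = 1.85472
log2(1.85472) = 0.8912

0.891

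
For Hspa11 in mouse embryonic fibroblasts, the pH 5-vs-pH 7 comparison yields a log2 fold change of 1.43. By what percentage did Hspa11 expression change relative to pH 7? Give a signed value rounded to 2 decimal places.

Fold change = 2^(1.43) = 2.6945
Percent change = (FC − 1) × 100% = (2.6945 − 1) × 100 = 169.45%

169.45%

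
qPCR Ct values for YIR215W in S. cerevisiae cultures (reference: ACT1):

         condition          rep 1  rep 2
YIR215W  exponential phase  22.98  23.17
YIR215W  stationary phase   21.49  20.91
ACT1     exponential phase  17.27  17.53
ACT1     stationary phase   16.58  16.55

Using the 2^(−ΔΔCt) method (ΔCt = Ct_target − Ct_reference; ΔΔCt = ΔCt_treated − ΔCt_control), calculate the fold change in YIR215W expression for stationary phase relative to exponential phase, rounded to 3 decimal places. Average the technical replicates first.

Mean Ct: YIR215W exponential phase 23.075; YIR215W stationary phase 21.200; ACT1 exponential phase 17.400; ACT1 stationary phase 16.565
ΔCt(exponential phase) = 23.075 − 17.400 = 5.675
ΔCt(stationary phase) = 21.200 − 16.565 = 4.635
ΔΔCt = 4.635 − 5.675 = -1.040
Fold change = 2^(−(-1.040)) = 2^1.040 = 2.0562

2.056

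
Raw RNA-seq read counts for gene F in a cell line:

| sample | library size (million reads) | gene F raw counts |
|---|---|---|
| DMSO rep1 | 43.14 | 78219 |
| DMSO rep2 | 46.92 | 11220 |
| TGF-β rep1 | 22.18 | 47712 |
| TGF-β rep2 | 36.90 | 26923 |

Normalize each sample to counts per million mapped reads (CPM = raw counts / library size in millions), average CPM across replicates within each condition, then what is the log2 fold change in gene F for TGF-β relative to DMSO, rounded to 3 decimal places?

0.489

CPM(DMSO rep1) = 78219 / 43.14 = 1813.1433
CPM(DMSO rep2) = 11220 / 46.92 = 239.1304
CPM(TGF-β rep1) = 47712 / 22.18 = 2151.1271
CPM(TGF-β rep2) = 26923 / 36.90 = 729.6206
mean CPM(DMSO) = 1026.1368; mean CPM(TGF-β) = 1440.3739
Fold change = 1440.3739 / 1026.1368 = 1.40369
log2(1.40369) = 0.4892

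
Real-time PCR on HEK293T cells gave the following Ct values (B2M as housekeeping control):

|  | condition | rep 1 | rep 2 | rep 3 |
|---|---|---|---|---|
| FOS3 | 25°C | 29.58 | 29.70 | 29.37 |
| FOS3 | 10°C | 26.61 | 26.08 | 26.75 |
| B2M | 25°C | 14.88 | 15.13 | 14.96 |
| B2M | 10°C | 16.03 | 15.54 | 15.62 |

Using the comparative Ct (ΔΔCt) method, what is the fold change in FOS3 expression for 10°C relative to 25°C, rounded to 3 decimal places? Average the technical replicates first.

14.026

Mean Ct: FOS3 25°C 29.550; FOS3 10°C 26.480; B2M 25°C 14.990; B2M 10°C 15.730
ΔCt(25°C) = 29.550 − 14.990 = 14.560
ΔCt(10°C) = 26.480 − 15.730 = 10.750
ΔΔCt = 10.750 − 14.560 = -3.810
Fold change = 2^(−(-3.810)) = 2^3.810 = 14.0257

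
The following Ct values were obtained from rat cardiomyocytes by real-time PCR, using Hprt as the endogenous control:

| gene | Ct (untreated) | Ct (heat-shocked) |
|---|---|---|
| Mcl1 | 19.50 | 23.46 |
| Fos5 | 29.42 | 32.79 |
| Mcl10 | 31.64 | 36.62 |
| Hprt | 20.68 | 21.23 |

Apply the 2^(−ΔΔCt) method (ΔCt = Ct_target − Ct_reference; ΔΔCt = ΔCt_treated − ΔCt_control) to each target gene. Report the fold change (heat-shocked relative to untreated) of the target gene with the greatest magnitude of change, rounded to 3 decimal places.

Mcl1: ΔΔCt = (23.46−21.23) − (19.50−20.68) = 2.23 − (-1.18) = 3.41; fold change = 2^-3.41 = 0.094
Fos5: ΔΔCt = (32.79−21.23) − (29.42−20.68) = 11.56 − 8.74 = 2.82; fold change = 2^-2.82 = 0.142
Mcl10: ΔΔCt = (36.62−21.23) − (31.64−20.68) = 15.39 − 10.96 = 4.43; fold change = 2^-4.43 = 0.046
Mcl10 has the largest |ΔΔCt| = 4.43.

0.046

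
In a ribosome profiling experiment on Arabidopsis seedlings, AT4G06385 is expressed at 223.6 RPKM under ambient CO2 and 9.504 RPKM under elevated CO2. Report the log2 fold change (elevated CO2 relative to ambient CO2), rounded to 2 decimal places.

Fold change = 9.504 / 223.6 = 0.0425
log2(0.0425) = -4.556

-4.56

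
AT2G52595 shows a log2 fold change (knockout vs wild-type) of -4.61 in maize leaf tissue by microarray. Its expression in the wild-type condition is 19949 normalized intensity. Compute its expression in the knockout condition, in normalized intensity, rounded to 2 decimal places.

816.91

Fold change = 2^(-4.61) = 0.0409
knockout expression = 19949 × 0.0409 = 816.91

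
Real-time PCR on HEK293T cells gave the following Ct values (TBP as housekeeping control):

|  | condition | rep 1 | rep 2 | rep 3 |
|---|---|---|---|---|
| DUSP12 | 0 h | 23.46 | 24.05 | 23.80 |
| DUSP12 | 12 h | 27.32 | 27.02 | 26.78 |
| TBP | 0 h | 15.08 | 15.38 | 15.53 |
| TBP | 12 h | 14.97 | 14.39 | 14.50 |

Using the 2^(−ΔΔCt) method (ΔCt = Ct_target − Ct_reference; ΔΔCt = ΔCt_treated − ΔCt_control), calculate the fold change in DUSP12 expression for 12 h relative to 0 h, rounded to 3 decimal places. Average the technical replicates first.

Mean Ct: DUSP12 0 h 23.770; DUSP12 12 h 27.040; TBP 0 h 15.330; TBP 12 h 14.620
ΔCt(0 h) = 23.770 − 15.330 = 8.440
ΔCt(12 h) = 27.040 − 14.620 = 12.420
ΔΔCt = 12.420 − 8.440 = 3.980
Fold change = 2^(−3.980) = 0.0634

0.063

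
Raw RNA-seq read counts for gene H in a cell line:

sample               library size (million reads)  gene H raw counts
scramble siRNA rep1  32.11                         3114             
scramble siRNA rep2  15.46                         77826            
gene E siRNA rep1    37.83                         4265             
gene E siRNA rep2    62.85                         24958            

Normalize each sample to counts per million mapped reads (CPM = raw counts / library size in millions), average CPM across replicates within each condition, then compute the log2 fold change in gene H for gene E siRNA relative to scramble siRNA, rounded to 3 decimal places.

CPM(scramble siRNA rep1) = 3114 / 32.11 = 96.9791
CPM(scramble siRNA rep2) = 77826 / 15.46 = 5034.0233
CPM(gene E siRNA rep1) = 4265 / 37.83 = 112.7412
CPM(gene E siRNA rep2) = 24958 / 62.85 = 397.1042
mean CPM(scramble siRNA) = 2565.5012; mean CPM(gene E siRNA) = 254.9227
Fold change = 254.9227 / 2565.5012 = 0.09937
log2(0.09937) = -3.3311

-3.331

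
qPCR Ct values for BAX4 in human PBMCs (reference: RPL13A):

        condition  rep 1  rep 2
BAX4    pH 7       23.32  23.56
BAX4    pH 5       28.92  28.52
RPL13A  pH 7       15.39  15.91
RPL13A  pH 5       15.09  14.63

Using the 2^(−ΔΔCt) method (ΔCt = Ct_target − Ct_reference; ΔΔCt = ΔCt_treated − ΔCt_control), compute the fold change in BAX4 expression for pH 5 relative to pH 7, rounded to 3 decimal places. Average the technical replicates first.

Mean Ct: BAX4 pH 7 23.440; BAX4 pH 5 28.720; RPL13A pH 7 15.650; RPL13A pH 5 14.860
ΔCt(pH 7) = 23.440 − 15.650 = 7.790
ΔCt(pH 5) = 28.720 − 14.860 = 13.860
ΔΔCt = 13.860 − 7.790 = 6.070
Fold change = 2^(−6.070) = 0.0149

0.015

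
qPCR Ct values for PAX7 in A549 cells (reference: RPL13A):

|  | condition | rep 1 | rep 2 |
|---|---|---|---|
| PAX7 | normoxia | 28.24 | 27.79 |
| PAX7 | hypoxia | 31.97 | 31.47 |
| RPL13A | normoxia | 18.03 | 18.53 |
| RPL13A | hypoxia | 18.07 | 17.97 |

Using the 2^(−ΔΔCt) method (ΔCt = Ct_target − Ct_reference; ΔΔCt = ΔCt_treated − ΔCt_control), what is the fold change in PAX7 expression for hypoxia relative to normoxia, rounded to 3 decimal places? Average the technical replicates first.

0.064

Mean Ct: PAX7 normoxia 28.015; PAX7 hypoxia 31.720; RPL13A normoxia 18.280; RPL13A hypoxia 18.020
ΔCt(normoxia) = 28.015 − 18.280 = 9.735
ΔCt(hypoxia) = 31.720 − 18.020 = 13.700
ΔΔCt = 13.700 − 9.735 = 3.965
Fold change = 2^(−3.965) = 0.0640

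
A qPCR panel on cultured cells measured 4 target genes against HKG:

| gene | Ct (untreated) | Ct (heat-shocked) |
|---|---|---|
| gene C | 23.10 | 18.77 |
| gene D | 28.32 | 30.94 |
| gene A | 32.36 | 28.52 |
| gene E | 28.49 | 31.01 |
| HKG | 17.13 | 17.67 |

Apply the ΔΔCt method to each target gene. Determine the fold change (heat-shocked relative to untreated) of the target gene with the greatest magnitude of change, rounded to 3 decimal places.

29.243

gene C: ΔΔCt = (18.77−17.67) − (23.10−17.13) = 1.10 − 5.97 = -4.87; fold change = 2^4.87 = 29.243
gene D: ΔΔCt = (30.94−17.67) − (28.32−17.13) = 13.27 − 11.19 = 2.08; fold change = 2^-2.08 = 0.237
gene A: ΔΔCt = (28.52−17.67) − (32.36−17.13) = 10.85 − 15.23 = -4.38; fold change = 2^4.38 = 20.821
gene E: ΔΔCt = (31.01−17.67) − (28.49−17.13) = 13.34 − 11.36 = 1.98; fold change = 2^-1.98 = 0.253
gene C has the largest |ΔΔCt| = 4.87.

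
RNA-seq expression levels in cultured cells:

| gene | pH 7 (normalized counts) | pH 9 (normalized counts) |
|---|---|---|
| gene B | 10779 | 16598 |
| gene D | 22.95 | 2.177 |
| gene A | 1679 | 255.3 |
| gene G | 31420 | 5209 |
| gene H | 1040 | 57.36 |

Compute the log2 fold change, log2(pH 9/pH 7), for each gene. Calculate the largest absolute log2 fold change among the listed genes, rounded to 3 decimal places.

log2(16598/10779) = 0.623  (gene B)
log2(2.177/22.95) = -3.398  (gene D)
log2(255.3/1679) = -2.717  (gene A)
log2(5209/31420) = -2.593  (gene G)
log2(57.36/1040) = -4.180  (gene H)
The largest magnitude belongs to gene H.

4.180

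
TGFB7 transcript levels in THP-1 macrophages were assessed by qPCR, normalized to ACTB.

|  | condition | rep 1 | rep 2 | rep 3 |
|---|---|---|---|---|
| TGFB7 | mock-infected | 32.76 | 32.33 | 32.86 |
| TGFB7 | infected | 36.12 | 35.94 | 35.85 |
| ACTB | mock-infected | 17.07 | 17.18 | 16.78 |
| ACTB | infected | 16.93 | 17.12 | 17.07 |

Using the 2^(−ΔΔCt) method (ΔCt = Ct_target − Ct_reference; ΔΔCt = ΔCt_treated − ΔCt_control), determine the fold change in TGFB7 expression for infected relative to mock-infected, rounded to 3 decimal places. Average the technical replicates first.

0.102

Mean Ct: TGFB7 mock-infected 32.650; TGFB7 infected 35.970; ACTB mock-infected 17.010; ACTB infected 17.040
ΔCt(mock-infected) = 32.650 − 17.010 = 15.640
ΔCt(infected) = 35.970 − 17.040 = 18.930
ΔΔCt = 18.930 − 15.640 = 3.290
Fold change = 2^(−3.290) = 0.1022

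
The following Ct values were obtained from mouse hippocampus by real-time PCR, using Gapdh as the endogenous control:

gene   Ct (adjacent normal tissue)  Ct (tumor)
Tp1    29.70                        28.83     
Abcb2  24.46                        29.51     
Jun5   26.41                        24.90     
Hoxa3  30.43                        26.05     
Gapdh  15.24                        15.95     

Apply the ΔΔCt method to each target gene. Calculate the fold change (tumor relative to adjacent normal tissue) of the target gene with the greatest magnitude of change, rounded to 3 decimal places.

34.060

Tp1: ΔΔCt = (28.83−15.95) − (29.70−15.24) = 12.88 − 14.46 = -1.58; fold change = 2^1.58 = 2.990
Abcb2: ΔΔCt = (29.51−15.95) − (24.46−15.24) = 13.56 − 9.22 = 4.34; fold change = 2^-4.34 = 0.049
Jun5: ΔΔCt = (24.90−15.95) − (26.41−15.24) = 8.95 − 11.17 = -2.22; fold change = 2^2.22 = 4.659
Hoxa3: ΔΔCt = (26.05−15.95) − (30.43−15.24) = 10.10 − 15.19 = -5.09; fold change = 2^5.09 = 34.060
Hoxa3 has the largest |ΔΔCt| = 5.09.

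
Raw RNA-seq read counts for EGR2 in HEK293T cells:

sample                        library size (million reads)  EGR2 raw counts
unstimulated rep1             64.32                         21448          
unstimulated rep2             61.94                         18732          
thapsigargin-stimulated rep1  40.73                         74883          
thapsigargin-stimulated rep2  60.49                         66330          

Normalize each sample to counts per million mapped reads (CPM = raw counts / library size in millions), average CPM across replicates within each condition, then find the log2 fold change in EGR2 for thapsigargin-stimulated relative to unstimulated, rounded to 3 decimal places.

CPM(unstimulated rep1) = 21448 / 64.32 = 333.4577
CPM(unstimulated rep2) = 18732 / 61.94 = 302.4217
CPM(thapsigargin-stimulated rep1) = 74883 / 40.73 = 1838.5220
CPM(thapsigargin-stimulated rep2) = 66330 / 60.49 = 1096.5449
mean CPM(unstimulated) = 317.9397; mean CPM(thapsigargin-stimulated) = 1467.5334
Fold change = 1467.5334 / 317.9397 = 4.61576
log2(4.61576) = 2.2066

2.207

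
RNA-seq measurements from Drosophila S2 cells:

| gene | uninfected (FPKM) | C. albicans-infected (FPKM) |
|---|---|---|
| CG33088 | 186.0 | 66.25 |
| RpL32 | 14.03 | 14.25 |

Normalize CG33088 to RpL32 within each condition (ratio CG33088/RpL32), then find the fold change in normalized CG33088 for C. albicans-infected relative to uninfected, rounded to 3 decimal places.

CG33088/RpL32 (uninfected) = 186.0 / 14.03 = 13.257
CG33088/RpL32 (C. albicans-infected) = 66.25 / 14.25 = 4.6491
Fold change = 4.6491 / 13.257 = 0.3507

0.351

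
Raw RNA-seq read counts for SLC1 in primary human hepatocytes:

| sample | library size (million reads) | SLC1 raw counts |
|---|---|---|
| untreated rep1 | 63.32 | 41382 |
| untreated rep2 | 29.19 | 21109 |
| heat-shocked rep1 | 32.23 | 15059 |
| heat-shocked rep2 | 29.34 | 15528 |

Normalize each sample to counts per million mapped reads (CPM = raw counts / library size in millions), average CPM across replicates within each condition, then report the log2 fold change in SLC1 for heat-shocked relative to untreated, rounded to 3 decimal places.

-0.466

CPM(untreated rep1) = 41382 / 63.32 = 653.5376
CPM(untreated rep2) = 21109 / 29.19 = 723.1586
CPM(heat-shocked rep1) = 15059 / 32.23 = 467.2355
CPM(heat-shocked rep2) = 15528 / 29.34 = 529.2434
mean CPM(untreated) = 688.3481; mean CPM(heat-shocked) = 498.2394
Fold change = 498.2394 / 688.3481 = 0.72382
log2(0.72382) = -0.4663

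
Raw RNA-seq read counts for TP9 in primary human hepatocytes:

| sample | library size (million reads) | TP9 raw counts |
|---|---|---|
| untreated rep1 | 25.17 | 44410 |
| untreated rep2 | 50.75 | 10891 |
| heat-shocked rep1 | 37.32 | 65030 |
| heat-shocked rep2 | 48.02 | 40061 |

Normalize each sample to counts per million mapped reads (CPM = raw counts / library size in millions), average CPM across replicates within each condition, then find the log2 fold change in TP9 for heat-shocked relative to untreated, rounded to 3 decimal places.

CPM(untreated rep1) = 44410 / 25.17 = 1764.4021
CPM(untreated rep2) = 10891 / 50.75 = 214.6010
CPM(heat-shocked rep1) = 65030 / 37.32 = 1742.4973
CPM(heat-shocked rep2) = 40061 / 48.02 = 834.2566
mean CPM(untreated) = 989.5015; mean CPM(heat-shocked) = 1288.3769
Fold change = 1288.3769 / 989.5015 = 1.30205
log2(1.30205) = 0.3808

0.381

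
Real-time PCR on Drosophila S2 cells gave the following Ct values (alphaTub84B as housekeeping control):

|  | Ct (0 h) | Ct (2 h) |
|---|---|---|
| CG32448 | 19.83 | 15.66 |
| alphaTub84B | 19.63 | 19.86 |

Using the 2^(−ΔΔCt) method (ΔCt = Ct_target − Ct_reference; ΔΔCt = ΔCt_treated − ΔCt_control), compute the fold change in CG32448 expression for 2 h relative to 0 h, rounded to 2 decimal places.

ΔCt(0 h) = 19.830 − 19.630 = 0.200
ΔCt(2 h) = 15.660 − 19.860 = -4.200
ΔΔCt = -4.200 − 0.200 = -4.400
Fold change = 2^(−(-4.400)) = 2^4.400 = 21.112

21.11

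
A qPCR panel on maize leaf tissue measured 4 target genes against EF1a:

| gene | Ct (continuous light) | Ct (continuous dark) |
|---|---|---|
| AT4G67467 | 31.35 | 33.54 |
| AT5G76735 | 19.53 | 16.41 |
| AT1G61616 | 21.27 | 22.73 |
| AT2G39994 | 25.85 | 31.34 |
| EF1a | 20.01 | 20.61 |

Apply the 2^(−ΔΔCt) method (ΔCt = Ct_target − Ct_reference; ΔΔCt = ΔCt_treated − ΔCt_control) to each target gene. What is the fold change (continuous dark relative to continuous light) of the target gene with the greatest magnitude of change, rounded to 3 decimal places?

AT4G67467: ΔΔCt = (33.54−20.61) − (31.35−20.01) = 12.93 − 11.34 = 1.59; fold change = 2^-1.59 = 0.332
AT5G76735: ΔΔCt = (16.41−20.61) − (19.53−20.01) = -4.20 − (-0.48) = -3.72; fold change = 2^3.72 = 13.177
AT1G61616: ΔΔCt = (22.73−20.61) − (21.27−20.01) = 2.12 − 1.26 = 0.86; fold change = 2^-0.86 = 0.551
AT2G39994: ΔΔCt = (31.34−20.61) − (25.85−20.01) = 10.73 − 5.84 = 4.89; fold change = 2^-4.89 = 0.034
AT2G39994 has the largest |ΔΔCt| = 4.89.

0.034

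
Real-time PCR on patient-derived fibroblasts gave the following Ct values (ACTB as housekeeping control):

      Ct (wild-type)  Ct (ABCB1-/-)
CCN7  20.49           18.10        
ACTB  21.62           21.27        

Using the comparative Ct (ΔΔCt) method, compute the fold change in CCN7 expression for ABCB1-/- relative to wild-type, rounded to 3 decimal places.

ΔCt(wild-type) = 20.490 − 21.620 = -1.130
ΔCt(ABCB1-/-) = 18.100 − 21.270 = -3.170
ΔΔCt = -3.170 − (-1.130) = -2.040
Fold change = 2^(−(-2.040)) = 2^2.040 = 4.1125

4.112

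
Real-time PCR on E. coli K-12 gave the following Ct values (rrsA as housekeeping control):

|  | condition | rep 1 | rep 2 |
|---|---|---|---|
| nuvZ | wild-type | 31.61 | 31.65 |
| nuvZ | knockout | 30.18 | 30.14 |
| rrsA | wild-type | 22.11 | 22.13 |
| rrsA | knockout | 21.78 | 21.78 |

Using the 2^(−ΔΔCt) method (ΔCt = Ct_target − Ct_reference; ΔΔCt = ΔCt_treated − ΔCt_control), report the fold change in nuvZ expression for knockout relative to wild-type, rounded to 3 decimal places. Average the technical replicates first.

Mean Ct: nuvZ wild-type 31.630; nuvZ knockout 30.160; rrsA wild-type 22.120; rrsA knockout 21.780
ΔCt(wild-type) = 31.630 − 22.120 = 9.510
ΔCt(knockout) = 30.160 − 21.780 = 8.380
ΔΔCt = 8.380 − 9.510 = -1.130
Fold change = 2^(−(-1.130)) = 2^1.130 = 2.1886

2.189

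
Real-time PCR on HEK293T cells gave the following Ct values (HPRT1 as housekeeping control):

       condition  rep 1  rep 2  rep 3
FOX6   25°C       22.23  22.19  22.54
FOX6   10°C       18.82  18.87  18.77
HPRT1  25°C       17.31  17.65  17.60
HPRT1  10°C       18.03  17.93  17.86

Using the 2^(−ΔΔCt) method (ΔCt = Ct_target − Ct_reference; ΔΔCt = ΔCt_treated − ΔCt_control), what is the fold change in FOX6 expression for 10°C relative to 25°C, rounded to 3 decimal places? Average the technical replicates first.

Mean Ct: FOX6 25°C 22.320; FOX6 10°C 18.820; HPRT1 25°C 17.520; HPRT1 10°C 17.940
ΔCt(25°C) = 22.320 − 17.520 = 4.800
ΔCt(10°C) = 18.820 − 17.940 = 0.880
ΔΔCt = 0.880 − 4.800 = -3.920
Fold change = 2^(−(-3.920)) = 2^3.920 = 15.1369

15.137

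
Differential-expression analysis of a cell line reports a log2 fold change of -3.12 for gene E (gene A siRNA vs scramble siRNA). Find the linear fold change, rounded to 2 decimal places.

Fold change = 2^(-3.12) = 0.115
That is, gene E drops to 11.5% of the scramble siRNA level.

0.12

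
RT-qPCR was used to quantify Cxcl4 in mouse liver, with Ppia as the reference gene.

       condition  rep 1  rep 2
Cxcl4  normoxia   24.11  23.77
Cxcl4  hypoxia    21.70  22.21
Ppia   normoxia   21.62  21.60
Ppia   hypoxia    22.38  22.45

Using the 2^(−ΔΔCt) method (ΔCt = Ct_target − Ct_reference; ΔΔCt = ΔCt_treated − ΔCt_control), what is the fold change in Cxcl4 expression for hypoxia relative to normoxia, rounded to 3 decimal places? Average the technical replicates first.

Mean Ct: Cxcl4 normoxia 23.940; Cxcl4 hypoxia 21.955; Ppia normoxia 21.610; Ppia hypoxia 22.415
ΔCt(normoxia) = 23.940 − 21.610 = 2.330
ΔCt(hypoxia) = 21.955 − 22.415 = -0.460
ΔΔCt = -0.460 − 2.330 = -2.790
Fold change = 2^(−(-2.790)) = 2^2.790 = 6.9163

6.916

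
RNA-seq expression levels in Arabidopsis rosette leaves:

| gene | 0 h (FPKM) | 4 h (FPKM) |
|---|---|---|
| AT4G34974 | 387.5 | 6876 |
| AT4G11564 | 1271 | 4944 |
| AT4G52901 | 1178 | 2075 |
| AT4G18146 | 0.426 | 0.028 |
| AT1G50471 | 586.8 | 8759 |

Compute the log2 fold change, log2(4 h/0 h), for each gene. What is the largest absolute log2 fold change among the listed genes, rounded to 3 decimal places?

log2(6876/387.5) = 4.149  (AT4G34974)
log2(4944/1271) = 1.960  (AT4G11564)
log2(2075/1178) = 0.817  (AT4G52901)
log2(0.028/0.426) = -3.927  (AT4G18146)
log2(8759/586.8) = 3.900  (AT1G50471)
The largest magnitude belongs to AT4G34974.

4.149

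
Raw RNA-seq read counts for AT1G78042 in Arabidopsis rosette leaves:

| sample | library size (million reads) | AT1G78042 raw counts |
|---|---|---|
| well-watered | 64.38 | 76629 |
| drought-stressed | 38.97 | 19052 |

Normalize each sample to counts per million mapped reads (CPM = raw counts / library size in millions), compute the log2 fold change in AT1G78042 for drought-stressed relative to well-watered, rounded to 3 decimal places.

-1.284

CPM(well-watered) = 76629 / 64.38 = 1190.2610
CPM(drought-stressed) = 19052 / 38.97 = 488.8889
Fold change = 488.8889 / 1190.2610 = 0.41074
log2(0.41074) = -1.2837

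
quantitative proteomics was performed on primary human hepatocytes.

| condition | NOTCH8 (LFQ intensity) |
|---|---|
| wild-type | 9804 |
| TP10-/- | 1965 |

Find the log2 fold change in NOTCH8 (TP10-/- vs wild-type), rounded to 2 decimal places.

-2.32

Fold change = 1965 / 9804 = 0.2004
log2(0.2004) = -2.319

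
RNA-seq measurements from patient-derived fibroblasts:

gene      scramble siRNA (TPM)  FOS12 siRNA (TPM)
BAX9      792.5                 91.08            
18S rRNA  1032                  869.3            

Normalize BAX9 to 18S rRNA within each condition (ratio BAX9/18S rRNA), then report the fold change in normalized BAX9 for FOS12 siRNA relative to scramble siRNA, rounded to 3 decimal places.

BAX9/18S rRNA (scramble siRNA) = 792.5 / 1032 = 0.76793
BAX9/18S rRNA (FOS12 siRNA) = 91.08 / 869.3 = 0.10477
Fold change = 0.10477 / 0.76793 = 0.1364

0.136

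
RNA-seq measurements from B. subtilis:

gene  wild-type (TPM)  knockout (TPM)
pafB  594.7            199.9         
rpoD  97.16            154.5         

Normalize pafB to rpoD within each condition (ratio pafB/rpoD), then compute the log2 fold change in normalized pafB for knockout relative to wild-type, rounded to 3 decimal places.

pafB/rpoD (wild-type) = 594.7 / 97.16 = 6.1208
pafB/rpoD (knockout) = 199.9 / 154.5 = 1.2939
Fold change = 1.2939 / 6.1208 = 0.2114
log2(0.2114) = -2.2421

-2.242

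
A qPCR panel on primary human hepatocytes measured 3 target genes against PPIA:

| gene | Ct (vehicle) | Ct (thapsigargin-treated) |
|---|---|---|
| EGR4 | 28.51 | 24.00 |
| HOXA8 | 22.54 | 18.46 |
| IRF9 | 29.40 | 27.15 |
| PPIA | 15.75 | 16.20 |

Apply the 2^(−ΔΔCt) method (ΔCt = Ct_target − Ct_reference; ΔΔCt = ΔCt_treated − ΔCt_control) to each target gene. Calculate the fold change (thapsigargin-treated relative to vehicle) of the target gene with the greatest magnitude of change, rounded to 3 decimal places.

EGR4: ΔΔCt = (24.00−16.20) − (28.51−15.75) = 7.80 − 12.76 = -4.96; fold change = 2^4.96 = 31.125
HOXA8: ΔΔCt = (18.46−16.20) − (22.54−15.75) = 2.26 − 6.79 = -4.53; fold change = 2^4.53 = 23.103
IRF9: ΔΔCt = (27.15−16.20) − (29.40−15.75) = 10.95 − 13.65 = -2.70; fold change = 2^2.70 = 6.498
EGR4 has the largest |ΔΔCt| = 4.96.

31.125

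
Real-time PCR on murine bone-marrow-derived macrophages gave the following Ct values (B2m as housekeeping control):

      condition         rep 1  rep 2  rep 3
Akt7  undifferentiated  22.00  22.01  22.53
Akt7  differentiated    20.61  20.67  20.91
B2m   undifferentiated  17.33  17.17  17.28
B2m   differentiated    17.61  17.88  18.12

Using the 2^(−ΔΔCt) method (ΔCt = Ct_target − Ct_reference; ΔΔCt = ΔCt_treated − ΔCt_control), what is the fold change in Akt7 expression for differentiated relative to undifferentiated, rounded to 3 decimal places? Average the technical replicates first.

4.170

Mean Ct: Akt7 undifferentiated 22.180; Akt7 differentiated 20.730; B2m undifferentiated 17.260; B2m differentiated 17.870
ΔCt(undifferentiated) = 22.180 − 17.260 = 4.920
ΔCt(differentiated) = 20.730 − 17.870 = 2.860
ΔΔCt = 2.860 − 4.920 = -2.060
Fold change = 2^(−(-2.060)) = 2^2.060 = 4.1699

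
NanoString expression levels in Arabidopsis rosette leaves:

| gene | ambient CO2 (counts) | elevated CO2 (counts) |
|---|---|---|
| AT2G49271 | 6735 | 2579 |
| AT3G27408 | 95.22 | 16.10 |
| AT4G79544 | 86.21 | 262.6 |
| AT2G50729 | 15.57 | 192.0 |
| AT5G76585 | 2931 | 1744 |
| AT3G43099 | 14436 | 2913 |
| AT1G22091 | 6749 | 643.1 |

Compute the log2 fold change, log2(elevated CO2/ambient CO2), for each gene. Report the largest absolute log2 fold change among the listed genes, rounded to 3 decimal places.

log2(2579/6735) = -1.385  (AT2G49271)
log2(16.10/95.22) = -2.564  (AT3G27408)
log2(262.6/86.21) = 1.607  (AT4G79544)
log2(192.0/15.57) = 3.624  (AT2G50729)
log2(1744/2931) = -0.749  (AT5G76585)
log2(2913/14436) = -2.309  (AT3G43099)
log2(643.1/6749) = -3.392  (AT1G22091)
The largest magnitude belongs to AT2G50729.

3.624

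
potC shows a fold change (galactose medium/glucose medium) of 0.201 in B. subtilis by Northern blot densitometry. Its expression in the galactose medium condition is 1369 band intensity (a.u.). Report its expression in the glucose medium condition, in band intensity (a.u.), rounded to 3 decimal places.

6810.945

glucose medium expression = 1369 / 0.201 = 6810.945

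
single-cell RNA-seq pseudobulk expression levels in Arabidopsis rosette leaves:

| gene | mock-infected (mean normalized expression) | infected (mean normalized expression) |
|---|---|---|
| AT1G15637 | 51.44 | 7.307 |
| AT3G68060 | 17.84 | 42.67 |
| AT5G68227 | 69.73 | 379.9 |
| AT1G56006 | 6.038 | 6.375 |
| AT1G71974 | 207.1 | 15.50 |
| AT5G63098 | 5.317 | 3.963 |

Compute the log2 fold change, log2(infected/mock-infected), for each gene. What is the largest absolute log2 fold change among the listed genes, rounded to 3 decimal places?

log2(7.307/51.44) = -2.816  (AT1G15637)
log2(42.67/17.84) = 1.258  (AT3G68060)
log2(379.9/69.73) = 2.446  (AT5G68227)
log2(6.375/6.038) = 0.078  (AT1G56006)
log2(15.50/207.1) = -3.740  (AT1G71974)
log2(3.963/5.317) = -0.424  (AT5G63098)
The largest magnitude belongs to AT1G71974.

3.740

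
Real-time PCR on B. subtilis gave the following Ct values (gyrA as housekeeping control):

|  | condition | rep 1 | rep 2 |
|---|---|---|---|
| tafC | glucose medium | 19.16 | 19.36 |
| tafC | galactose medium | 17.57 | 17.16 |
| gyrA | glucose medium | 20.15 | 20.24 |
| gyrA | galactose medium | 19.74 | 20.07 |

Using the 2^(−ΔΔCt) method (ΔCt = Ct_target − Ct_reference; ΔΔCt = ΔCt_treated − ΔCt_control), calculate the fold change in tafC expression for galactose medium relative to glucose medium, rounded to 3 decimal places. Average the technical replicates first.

3.042

Mean Ct: tafC glucose medium 19.260; tafC galactose medium 17.365; gyrA glucose medium 20.195; gyrA galactose medium 19.905
ΔCt(glucose medium) = 19.260 − 20.195 = -0.935
ΔCt(galactose medium) = 17.365 − 19.905 = -2.540
ΔΔCt = -2.540 − (-0.935) = -1.605
Fold change = 2^(−(-1.605)) = 2^1.605 = 3.0420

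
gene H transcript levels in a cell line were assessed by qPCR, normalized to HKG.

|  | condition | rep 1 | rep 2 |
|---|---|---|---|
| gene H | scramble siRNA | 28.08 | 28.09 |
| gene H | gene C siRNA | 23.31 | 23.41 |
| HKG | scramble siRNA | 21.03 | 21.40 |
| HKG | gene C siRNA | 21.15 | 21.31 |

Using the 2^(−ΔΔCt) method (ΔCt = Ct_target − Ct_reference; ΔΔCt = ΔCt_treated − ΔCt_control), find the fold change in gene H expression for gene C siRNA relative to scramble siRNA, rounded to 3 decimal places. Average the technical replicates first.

26.723

Mean Ct: gene H scramble siRNA 28.085; gene H gene C siRNA 23.360; HKG scramble siRNA 21.215; HKG gene C siRNA 21.230
ΔCt(scramble siRNA) = 28.085 − 21.215 = 6.870
ΔCt(gene C siRNA) = 23.360 − 21.230 = 2.130
ΔΔCt = 2.130 − 6.870 = -4.740
Fold change = 2^(−(-4.740)) = 2^4.740 = 26.7228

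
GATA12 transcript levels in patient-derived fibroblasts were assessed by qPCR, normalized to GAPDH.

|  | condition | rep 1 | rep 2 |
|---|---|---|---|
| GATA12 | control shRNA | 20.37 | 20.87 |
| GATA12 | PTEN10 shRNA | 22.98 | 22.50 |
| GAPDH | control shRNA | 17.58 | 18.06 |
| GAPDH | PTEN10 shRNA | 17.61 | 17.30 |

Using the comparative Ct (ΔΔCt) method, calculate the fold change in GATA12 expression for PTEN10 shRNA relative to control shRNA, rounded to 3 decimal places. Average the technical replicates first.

Mean Ct: GATA12 control shRNA 20.620; GATA12 PTEN10 shRNA 22.740; GAPDH control shRNA 17.820; GAPDH PTEN10 shRNA 17.455
ΔCt(control shRNA) = 20.620 − 17.820 = 2.800
ΔCt(PTEN10 shRNA) = 22.740 − 17.455 = 5.285
ΔΔCt = 5.285 − 2.800 = 2.485
Fold change = 2^(−2.485) = 0.1786

0.179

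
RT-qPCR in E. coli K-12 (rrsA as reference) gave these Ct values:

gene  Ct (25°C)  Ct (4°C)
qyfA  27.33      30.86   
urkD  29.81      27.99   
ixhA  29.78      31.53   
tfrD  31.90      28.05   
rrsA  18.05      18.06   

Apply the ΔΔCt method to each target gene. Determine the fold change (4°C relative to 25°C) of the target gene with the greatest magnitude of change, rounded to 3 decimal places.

14.520

qyfA: ΔΔCt = (30.86−18.06) − (27.33−18.05) = 12.80 − 9.28 = 3.52; fold change = 2^-3.52 = 0.087
urkD: ΔΔCt = (27.99−18.06) − (29.81−18.05) = 9.93 − 11.76 = -1.83; fold change = 2^1.83 = 3.555
ixhA: ΔΔCt = (31.53−18.06) − (29.78−18.05) = 13.47 − 11.73 = 1.74; fold change = 2^-1.74 = 0.299
tfrD: ΔΔCt = (28.05−18.06) − (31.90−18.05) = 9.99 − 13.85 = -3.86; fold change = 2^3.86 = 14.520
tfrD has the largest |ΔΔCt| = 3.86.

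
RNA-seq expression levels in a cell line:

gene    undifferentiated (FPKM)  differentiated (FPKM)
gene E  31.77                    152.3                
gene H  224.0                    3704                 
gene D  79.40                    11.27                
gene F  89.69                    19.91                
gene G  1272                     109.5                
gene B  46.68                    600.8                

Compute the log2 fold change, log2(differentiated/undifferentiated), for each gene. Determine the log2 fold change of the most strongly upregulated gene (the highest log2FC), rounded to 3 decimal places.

4.048

log2(152.3/31.77) = 2.261  (gene E)
log2(3704/224.0) = 4.048  (gene H)
log2(11.27/79.40) = -2.817  (gene D)
log2(19.91/89.69) = -2.171  (gene F)
log2(109.5/1272) = -3.538  (gene G)
log2(600.8/46.68) = 3.686  (gene B)
gene H is most strongly upregulated.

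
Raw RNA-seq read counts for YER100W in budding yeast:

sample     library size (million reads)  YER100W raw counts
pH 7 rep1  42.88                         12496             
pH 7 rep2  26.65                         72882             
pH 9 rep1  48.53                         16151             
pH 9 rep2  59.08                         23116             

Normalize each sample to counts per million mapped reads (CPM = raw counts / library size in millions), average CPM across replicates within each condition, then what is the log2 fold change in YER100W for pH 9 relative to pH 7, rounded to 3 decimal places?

CPM(pH 7 rep1) = 12496 / 42.88 = 291.4179
CPM(pH 7 rep2) = 72882 / 26.65 = 2734.7842
CPM(pH 9 rep1) = 16151 / 48.53 = 332.8045
CPM(pH 9 rep2) = 23116 / 59.08 = 391.2661
mean CPM(pH 7) = 1513.1011; mean CPM(pH 9) = 362.0353
Fold change = 362.0353 / 1513.1011 = 0.23927
log2(0.23927) = -2.0633

-2.063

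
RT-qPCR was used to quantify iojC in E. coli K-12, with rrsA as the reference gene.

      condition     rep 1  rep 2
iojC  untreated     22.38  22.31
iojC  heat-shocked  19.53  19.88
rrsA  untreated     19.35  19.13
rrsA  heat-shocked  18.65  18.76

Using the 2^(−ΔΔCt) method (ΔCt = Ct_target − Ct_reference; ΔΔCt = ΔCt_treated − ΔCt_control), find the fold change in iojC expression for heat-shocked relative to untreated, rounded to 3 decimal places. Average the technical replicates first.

4.302

Mean Ct: iojC untreated 22.345; iojC heat-shocked 19.705; rrsA untreated 19.240; rrsA heat-shocked 18.705
ΔCt(untreated) = 22.345 − 19.240 = 3.105
ΔCt(heat-shocked) = 19.705 − 18.705 = 1.000
ΔΔCt = 1.000 − 3.105 = -2.105
Fold change = 2^(−(-2.105)) = 2^2.105 = 4.3020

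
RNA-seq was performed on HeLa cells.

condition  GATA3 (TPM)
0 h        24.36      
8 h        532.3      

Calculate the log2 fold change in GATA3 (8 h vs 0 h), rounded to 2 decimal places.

Fold change = 532.3 / 24.36 = 21.8514
log2(21.8514) = 4.450

4.45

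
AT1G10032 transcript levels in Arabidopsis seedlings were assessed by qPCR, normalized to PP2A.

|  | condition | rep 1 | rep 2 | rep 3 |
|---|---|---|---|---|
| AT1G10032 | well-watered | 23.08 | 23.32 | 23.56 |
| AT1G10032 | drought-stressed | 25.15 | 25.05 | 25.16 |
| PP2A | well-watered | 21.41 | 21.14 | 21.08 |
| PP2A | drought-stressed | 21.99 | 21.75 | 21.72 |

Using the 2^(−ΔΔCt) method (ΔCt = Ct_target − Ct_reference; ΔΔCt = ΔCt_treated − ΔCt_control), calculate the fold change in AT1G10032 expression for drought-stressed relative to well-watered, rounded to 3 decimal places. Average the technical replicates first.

Mean Ct: AT1G10032 well-watered 23.320; AT1G10032 drought-stressed 25.120; PP2A well-watered 21.210; PP2A drought-stressed 21.820
ΔCt(well-watered) = 23.320 − 21.210 = 2.110
ΔCt(drought-stressed) = 25.120 − 21.820 = 3.300
ΔΔCt = 3.300 − 2.110 = 1.190
Fold change = 2^(−1.190) = 0.4383

0.438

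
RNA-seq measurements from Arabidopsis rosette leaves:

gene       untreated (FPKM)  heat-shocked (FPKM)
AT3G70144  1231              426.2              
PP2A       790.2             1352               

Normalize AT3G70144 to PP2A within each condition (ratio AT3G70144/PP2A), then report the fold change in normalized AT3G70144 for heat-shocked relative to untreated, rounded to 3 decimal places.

AT3G70144/PP2A (untreated) = 1231 / 790.2 = 1.5578
AT3G70144/PP2A (heat-shocked) = 426.2 / 1352 = 0.31524
Fold change = 0.31524 / 1.5578 = 0.2024

0.202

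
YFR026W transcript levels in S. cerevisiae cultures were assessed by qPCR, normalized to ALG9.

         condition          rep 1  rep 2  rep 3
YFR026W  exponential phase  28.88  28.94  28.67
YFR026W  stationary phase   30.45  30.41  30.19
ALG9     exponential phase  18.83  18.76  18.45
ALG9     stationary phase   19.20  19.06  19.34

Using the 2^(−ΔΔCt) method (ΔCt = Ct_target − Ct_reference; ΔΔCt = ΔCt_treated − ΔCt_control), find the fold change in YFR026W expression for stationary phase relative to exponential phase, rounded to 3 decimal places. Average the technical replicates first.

Mean Ct: YFR026W exponential phase 28.830; YFR026W stationary phase 30.350; ALG9 exponential phase 18.680; ALG9 stationary phase 19.200
ΔCt(exponential phase) = 28.830 − 18.680 = 10.150
ΔCt(stationary phase) = 30.350 − 19.200 = 11.150
ΔΔCt = 11.150 − 10.150 = 1.000
Fold change = 2^(−1.000) = 0.5000

0.500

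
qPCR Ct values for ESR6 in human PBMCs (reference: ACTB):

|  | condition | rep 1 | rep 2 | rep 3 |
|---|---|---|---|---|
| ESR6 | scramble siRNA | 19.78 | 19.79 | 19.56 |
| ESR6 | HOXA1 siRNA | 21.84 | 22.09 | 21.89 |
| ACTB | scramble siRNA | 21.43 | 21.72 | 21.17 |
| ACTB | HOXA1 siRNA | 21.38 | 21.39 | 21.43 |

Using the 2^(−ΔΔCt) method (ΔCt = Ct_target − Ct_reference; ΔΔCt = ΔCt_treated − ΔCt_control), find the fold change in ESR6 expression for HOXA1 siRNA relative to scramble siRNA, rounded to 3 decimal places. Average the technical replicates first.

Mean Ct: ESR6 scramble siRNA 19.710; ESR6 HOXA1 siRNA 21.940; ACTB scramble siRNA 21.440; ACTB HOXA1 siRNA 21.400
ΔCt(scramble siRNA) = 19.710 − 21.440 = -1.730
ΔCt(HOXA1 siRNA) = 21.940 − 21.400 = 0.540
ΔΔCt = 0.540 − (-1.730) = 2.270
Fold change = 2^(−2.270) = 0.2073

0.207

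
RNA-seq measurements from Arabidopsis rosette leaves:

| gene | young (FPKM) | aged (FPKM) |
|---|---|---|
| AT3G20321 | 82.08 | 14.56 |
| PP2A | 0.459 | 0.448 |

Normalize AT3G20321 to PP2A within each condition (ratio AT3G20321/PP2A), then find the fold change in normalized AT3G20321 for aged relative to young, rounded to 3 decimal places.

AT3G20321/PP2A (young) = 82.08 / 0.459 = 178.82
AT3G20321/PP2A (aged) = 14.56 / 0.448 = 32.5
Fold change = 32.5 / 178.82 = 0.1817

0.182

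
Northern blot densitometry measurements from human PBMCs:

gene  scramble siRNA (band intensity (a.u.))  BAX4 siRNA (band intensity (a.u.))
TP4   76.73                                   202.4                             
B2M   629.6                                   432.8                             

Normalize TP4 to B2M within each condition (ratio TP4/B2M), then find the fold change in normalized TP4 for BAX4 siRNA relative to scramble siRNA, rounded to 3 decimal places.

3.837

TP4/B2M (scramble siRNA) = 76.73 / 629.6 = 0.12187
TP4/B2M (BAX4 siRNA) = 202.4 / 432.8 = 0.46765
Fold change = 0.46765 / 0.12187 = 3.8373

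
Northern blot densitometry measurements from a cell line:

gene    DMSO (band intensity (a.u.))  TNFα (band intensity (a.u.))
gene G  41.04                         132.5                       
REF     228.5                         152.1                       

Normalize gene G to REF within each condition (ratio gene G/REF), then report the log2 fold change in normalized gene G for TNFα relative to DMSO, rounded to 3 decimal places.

2.278

gene G/REF (DMSO) = 41.04 / 228.5 = 0.17961
gene G/REF (TNFα) = 132.5 / 152.1 = 0.87114
Fold change = 0.87114 / 0.17961 = 4.8503
log2(4.8503) = 2.2781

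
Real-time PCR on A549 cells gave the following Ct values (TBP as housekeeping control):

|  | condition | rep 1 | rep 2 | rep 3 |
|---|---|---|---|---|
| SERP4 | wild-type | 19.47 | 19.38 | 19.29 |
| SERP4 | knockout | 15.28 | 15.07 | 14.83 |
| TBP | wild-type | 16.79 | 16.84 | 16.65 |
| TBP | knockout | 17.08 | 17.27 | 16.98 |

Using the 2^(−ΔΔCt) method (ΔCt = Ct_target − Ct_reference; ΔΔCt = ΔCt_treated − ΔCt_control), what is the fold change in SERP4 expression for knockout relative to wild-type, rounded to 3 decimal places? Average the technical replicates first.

25.457

Mean Ct: SERP4 wild-type 19.380; SERP4 knockout 15.060; TBP wild-type 16.760; TBP knockout 17.110
ΔCt(wild-type) = 19.380 − 16.760 = 2.620
ΔCt(knockout) = 15.060 − 17.110 = -2.050
ΔΔCt = -2.050 − 2.620 = -4.670
Fold change = 2^(−(-4.670)) = 2^4.670 = 25.4572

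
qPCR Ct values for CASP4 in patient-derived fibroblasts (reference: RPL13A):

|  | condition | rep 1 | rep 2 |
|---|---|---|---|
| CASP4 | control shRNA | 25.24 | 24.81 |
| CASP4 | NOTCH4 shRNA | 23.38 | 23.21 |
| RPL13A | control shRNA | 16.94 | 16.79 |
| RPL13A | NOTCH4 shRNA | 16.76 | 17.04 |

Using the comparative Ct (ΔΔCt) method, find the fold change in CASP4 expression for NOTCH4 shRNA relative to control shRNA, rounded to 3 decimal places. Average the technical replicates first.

3.399

Mean Ct: CASP4 control shRNA 25.025; CASP4 NOTCH4 shRNA 23.295; RPL13A control shRNA 16.865; RPL13A NOTCH4 shRNA 16.900
ΔCt(control shRNA) = 25.025 − 16.865 = 8.160
ΔCt(NOTCH4 shRNA) = 23.295 − 16.900 = 6.395
ΔΔCt = 6.395 − 8.160 = -1.765
Fold change = 2^(−(-1.765)) = 2^1.765 = 3.3987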